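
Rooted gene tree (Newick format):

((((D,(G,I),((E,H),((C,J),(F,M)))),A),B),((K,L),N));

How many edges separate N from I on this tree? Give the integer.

7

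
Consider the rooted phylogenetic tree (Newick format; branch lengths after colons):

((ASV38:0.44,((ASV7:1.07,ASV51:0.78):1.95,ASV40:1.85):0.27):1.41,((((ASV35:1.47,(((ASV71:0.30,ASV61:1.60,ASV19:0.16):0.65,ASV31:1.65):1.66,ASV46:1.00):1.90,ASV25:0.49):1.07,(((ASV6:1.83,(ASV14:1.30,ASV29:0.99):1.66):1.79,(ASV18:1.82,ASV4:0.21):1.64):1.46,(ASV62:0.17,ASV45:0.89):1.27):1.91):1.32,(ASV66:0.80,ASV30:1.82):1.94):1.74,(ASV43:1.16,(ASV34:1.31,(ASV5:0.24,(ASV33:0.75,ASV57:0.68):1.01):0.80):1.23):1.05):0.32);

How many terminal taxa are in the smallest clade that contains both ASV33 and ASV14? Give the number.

21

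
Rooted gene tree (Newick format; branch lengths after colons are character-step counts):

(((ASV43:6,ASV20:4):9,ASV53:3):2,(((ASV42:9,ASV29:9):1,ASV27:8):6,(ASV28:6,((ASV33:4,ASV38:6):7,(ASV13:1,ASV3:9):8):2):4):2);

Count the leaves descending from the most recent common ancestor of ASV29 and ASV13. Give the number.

8

The MRCA of ASV29 and ASV13 is the node subtending (((ASV42,ASV29),ASV27),(ASV28,((ASV33,ASV38),(ASV13,ASV3)))).
That clade contains 8 terminal taxa: ASV13, ASV27, ASV28, ASV29, ASV3, ASV33, ASV38, ASV42.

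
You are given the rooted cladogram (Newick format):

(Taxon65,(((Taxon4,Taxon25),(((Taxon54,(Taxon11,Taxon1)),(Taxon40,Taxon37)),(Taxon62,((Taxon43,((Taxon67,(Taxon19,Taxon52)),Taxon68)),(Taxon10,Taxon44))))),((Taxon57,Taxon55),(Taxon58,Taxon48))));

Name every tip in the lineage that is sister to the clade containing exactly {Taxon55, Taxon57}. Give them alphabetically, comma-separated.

The clade containing exactly {Taxon55, Taxon57} attaches to the tree at the node subtending ((Taxon57,Taxon55),(Taxon58,Taxon48)).
The other lineage descending from that same node — the sister group — is (Taxon58,Taxon48); its 2 tips in alphabetical order are the answer.

Taxon48, Taxon58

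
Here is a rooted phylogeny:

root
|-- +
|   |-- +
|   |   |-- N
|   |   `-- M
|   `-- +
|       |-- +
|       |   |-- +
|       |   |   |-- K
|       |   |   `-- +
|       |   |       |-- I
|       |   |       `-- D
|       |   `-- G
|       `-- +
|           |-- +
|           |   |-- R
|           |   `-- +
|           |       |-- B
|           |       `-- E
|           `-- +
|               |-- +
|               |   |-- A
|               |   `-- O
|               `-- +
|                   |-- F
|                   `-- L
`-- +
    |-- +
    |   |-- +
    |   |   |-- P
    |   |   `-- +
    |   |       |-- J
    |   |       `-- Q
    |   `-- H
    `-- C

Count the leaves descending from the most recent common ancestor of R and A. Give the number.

The MRCA of R and A is the node subtending ((R,(B,E)),((A,O),(F,L))).
That clade contains 7 terminal taxa: A, B, E, F, L, O, R.

7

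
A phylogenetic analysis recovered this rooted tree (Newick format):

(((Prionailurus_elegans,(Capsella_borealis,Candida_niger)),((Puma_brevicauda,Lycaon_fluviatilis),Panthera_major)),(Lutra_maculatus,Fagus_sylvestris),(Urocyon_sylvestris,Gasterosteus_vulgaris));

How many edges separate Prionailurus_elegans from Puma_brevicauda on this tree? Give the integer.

The MRCA of Prionailurus_elegans and Puma_brevicauda is the node subtending ((Prionailurus_elegans,(Capsella_borealis,Candida_niger)),((Puma_brevicauda,Lycaon_fluviatilis),Panthera_major)).
From Prionailurus_elegans up to that node: 2 branches. From Puma_brevicauda up to the same node: 3 branches. Total: 2 + 3 = 5.

5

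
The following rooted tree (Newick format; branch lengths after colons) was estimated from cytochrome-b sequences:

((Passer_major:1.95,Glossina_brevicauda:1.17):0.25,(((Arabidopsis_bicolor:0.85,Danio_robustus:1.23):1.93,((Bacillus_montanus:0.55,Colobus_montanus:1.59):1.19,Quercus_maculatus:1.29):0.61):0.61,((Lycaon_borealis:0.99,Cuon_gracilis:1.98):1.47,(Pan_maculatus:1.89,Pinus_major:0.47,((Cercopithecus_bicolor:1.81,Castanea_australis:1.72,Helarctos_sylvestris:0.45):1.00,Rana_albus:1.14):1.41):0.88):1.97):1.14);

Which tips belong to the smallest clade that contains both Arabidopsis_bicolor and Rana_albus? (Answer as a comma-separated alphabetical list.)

Arabidopsis_bicolor, Bacillus_montanus, Castanea_australis, Cercopithecus_bicolor, Colobus_montanus, Cuon_gracilis, Danio_robustus, Helarctos_sylvestris, Lycaon_borealis, Pan_maculatus, Pinus_major, Quercus_maculatus, Rana_albus

Tracing Arabidopsis_bicolor: it sits inside (Arabidopsis_bicolor,Danio_robustus).
Tracing Rana_albus: it sits inside ((Cercopithecus_bicolor,Castanea_australis,Helarctos_sylvestris),Rana_albus).
The smallest clade enclosing both is (((Arabidopsis_bicolor,Danio_robustus),((Bacillus_montanus,Colobus_montanus),Quercus_maculatus)),((Lycaon_borealis,Cuon_gracilis),(Pan_maculatus,Pinus_major,((Cercopithecus_bicolor,Castanea_australis,Helarctos_sylvestris),Rana_albus)))); the answer is its 13 terminal taxa in alphabetical order.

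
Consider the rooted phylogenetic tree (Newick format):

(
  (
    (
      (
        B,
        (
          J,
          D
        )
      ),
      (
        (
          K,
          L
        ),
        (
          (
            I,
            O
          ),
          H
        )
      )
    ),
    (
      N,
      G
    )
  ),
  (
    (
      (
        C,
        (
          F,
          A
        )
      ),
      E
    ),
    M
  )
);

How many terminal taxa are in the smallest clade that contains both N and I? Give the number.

The MRCA of N and I is the node subtending (((B,(J,D)),((K,L),((I,O),H))),(N,G)).
That clade contains 10 terminal taxa: B, D, G, H, I, J, K, L, N, O.

10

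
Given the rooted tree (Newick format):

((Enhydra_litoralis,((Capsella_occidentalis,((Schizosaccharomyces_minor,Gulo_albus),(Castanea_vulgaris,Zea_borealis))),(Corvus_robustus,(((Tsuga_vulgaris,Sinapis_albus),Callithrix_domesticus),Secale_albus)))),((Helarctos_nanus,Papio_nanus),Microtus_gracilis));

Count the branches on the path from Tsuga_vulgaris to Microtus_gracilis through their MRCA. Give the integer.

9

The MRCA of Tsuga_vulgaris and Microtus_gracilis is the root of the tree.
From Tsuga_vulgaris up to that node: 7 branches. From Microtus_gracilis up to the same node: 2 branches. Total: 7 + 2 = 9.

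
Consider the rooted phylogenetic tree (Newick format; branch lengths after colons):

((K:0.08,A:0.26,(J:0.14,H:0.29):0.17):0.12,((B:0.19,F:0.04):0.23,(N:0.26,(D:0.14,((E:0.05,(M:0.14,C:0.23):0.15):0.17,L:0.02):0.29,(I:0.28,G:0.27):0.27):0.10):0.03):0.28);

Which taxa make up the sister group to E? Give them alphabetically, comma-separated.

E attaches to the tree at the node subtending (E,(M,C)).
The other lineage descending from that same node — the sister group — is (M,C); its 2 tips in alphabetical order are the answer.

C, M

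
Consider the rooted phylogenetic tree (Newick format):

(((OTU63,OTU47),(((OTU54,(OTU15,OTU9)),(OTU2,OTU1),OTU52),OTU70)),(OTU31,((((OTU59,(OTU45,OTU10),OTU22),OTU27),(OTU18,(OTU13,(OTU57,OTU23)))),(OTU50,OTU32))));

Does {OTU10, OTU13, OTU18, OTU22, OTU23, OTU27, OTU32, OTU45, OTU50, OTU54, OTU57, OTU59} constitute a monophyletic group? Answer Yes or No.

No

The MRCA of the listed taxa is the root, so the smallest clade containing them is the whole tree.
That clade also contains OTU1, OTU15, OTU2, OTU31, OTU47, OTU52, OTU63, OTU70, OTU9, which are not in the proposed group, so the group is not monophyletic.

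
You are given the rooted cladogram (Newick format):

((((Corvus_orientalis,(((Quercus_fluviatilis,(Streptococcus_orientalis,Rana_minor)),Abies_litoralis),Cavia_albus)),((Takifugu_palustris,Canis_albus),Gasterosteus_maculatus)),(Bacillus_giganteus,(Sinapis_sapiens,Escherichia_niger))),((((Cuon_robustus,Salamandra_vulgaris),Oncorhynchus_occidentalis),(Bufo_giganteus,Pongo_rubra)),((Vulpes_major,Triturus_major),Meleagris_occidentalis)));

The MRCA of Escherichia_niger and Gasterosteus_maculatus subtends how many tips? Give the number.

12

The MRCA of Escherichia_niger and Gasterosteus_maculatus is the node subtending (((Corvus_orientalis,(((Quercus_fluviatilis,(Streptococcus_orientalis,Rana_minor)),Abies_litoralis),Cavia_albus)),((Takifugu_palustris,Canis_albus),Gasterosteus_maculatus)),(Bacillus_giganteus,(Sinapis_sapiens,Escherichia_niger))).
That clade contains 12 terminal taxa: Abies_litoralis, Bacillus_giganteus, Canis_albus, Cavia_albus, Corvus_orientalis, Escherichia_niger, Gasterosteus_maculatus, Quercus_fluviatilis, Rana_minor, Sinapis_sapiens, Streptococcus_orientalis, Takifugu_palustris.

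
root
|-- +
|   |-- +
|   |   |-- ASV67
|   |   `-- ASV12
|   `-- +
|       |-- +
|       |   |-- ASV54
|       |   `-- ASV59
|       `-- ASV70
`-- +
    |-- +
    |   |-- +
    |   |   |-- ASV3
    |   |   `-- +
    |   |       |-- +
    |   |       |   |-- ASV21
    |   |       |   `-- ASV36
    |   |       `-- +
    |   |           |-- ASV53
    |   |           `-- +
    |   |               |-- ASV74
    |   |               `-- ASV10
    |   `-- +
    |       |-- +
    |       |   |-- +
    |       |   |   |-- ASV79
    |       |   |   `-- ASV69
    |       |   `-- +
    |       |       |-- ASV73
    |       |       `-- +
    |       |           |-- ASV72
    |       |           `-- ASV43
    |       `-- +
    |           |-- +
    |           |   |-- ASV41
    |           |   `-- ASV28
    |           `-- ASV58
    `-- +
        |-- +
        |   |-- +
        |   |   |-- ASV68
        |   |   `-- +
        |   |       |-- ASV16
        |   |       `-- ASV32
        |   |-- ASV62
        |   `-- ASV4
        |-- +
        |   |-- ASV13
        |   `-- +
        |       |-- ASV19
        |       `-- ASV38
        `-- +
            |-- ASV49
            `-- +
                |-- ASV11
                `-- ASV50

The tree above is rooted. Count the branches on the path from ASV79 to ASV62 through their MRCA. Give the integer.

8

The MRCA of ASV79 and ASV62 is the node subtending (((ASV3,((ASV21,ASV36),(ASV53,(ASV74,ASV10)))),(((ASV79,ASV69),(ASV73,(ASV72,ASV43))),((ASV41,ASV28),ASV58))),(((ASV68,(ASV16,ASV32)),ASV62,ASV4),(ASV13,(ASV19,ASV38)),(ASV49,(ASV11,ASV50)))).
From ASV79 up to that node: 5 branches. From ASV62 up to the same node: 3 branches. Total: 5 + 3 = 8.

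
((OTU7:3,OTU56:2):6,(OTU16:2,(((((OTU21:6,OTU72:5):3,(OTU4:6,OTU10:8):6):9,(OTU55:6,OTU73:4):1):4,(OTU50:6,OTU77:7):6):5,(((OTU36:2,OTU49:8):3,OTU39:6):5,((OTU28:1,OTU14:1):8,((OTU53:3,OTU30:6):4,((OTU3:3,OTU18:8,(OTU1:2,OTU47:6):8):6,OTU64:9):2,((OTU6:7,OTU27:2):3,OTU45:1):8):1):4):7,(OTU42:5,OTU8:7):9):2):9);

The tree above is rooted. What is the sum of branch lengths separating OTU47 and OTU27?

35

The path runs OTU47 → … → MRCA → … → OTU27; the MRCA is the node subtending ((OTU53,OTU30),((OTU3,OTU18,(OTU1,OTU47)),OTU64),((OTU6,OTU27),OTU45)).
Branch lengths along that path: 6 + 8 + 6 + 2 + 8 + 3 + 2 = 35.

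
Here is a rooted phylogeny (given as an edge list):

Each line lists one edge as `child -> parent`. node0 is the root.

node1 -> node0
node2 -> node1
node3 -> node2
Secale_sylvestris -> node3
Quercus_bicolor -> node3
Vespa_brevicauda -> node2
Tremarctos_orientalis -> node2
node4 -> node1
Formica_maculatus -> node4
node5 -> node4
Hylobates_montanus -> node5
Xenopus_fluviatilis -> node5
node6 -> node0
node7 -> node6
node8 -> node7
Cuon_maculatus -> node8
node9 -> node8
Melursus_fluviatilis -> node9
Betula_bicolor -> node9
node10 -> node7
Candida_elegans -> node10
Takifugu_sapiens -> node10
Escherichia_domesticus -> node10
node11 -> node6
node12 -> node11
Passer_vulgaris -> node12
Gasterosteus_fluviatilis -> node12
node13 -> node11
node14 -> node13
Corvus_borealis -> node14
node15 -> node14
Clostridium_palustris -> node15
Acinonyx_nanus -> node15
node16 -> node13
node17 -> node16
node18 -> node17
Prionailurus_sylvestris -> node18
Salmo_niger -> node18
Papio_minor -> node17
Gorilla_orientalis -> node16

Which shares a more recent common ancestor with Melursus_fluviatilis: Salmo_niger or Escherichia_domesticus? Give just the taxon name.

Escherichia_domesticus

The MRCA of Melursus_fluviatilis and Escherichia_domesticus subtends ((Cuon_maculatus,(Melursus_fluviatilis,Betula_bicolor)),(Candida_elegans,Takifugu_sapiens,Escherichia_domesticus)) (6 taxa).
The MRCA of Melursus_fluviatilis and Salmo_niger subtends (((Cuon_maculatus,(Melursus_fluviatilis,Betula_bicolor)),(Candida_elegans,Takifugu_sapiens,Escherichia_domesticus)),((Passer_vulgaris,Gasterosteus_fluviatilis),((Corvus_borealis,(Clostridium_palustris,Acinonyx_nanus)),(((Prionailurus_sylvestris,Salmo_niger),Papio_minor),Gorilla_orientalis)))) (15 taxa).
The first is nested inside the second, so Melursus_fluviatilis shares a more recent common ancestor with Escherichia_domesticus.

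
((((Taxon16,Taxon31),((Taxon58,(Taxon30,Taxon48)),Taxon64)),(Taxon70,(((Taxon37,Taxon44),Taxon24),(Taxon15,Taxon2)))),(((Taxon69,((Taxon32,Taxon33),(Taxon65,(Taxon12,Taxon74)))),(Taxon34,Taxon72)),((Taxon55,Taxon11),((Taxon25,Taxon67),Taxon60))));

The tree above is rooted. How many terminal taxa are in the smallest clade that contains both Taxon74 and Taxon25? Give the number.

13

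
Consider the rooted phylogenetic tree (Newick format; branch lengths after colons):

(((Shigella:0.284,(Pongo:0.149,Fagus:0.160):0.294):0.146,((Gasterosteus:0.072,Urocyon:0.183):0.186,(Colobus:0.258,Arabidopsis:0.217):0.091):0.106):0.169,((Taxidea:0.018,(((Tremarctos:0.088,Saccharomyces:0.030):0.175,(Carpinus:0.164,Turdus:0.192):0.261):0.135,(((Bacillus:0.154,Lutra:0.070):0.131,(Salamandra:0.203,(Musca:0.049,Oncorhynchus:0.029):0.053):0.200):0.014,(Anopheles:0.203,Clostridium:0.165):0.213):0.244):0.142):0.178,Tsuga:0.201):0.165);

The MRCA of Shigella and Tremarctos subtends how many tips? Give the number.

The MRCA of Shigella and Tremarctos is the root, so the clade is the entire tree.
That clade contains 20 terminal taxa: Anopheles, Arabidopsis, Bacillus, Carpinus, Clostridium, Colobus, Fagus, Gasterosteus, Lutra, Musca, Oncorhynchus, Pongo, Saccharomyces, Salamandra, Shigella, Taxidea, Tremarctos, Tsuga, Turdus, Urocyon.

20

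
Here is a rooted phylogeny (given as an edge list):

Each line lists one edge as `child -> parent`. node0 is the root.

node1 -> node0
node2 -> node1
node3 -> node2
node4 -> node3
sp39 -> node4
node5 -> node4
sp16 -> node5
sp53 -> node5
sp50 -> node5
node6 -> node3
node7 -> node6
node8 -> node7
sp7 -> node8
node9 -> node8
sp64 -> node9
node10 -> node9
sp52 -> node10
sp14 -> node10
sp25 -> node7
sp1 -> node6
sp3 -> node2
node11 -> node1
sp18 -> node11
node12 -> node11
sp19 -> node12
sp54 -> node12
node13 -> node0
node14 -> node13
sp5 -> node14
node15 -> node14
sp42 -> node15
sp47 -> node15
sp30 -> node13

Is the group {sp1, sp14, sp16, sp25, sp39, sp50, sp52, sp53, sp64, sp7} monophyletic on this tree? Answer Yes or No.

Yes

The most recent common ancestor of these taxa subtends ((sp39,(sp16,sp53,sp50)),(((sp7,(sp64,(sp52,sp14))),sp25),sp1)).
That clade has exactly 10 tips — every listed taxon and nothing else — so the group is monophyletic.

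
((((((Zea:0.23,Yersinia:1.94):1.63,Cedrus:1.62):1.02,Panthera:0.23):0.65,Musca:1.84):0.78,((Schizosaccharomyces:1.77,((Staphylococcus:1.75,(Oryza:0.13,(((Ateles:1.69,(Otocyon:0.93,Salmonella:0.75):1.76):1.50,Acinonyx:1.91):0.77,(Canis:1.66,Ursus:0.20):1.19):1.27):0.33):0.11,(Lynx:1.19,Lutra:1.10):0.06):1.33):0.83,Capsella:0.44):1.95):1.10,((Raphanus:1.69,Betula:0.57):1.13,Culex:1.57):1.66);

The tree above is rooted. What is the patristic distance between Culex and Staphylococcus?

10.30

The path runs Culex → … → MRCA → … → Staphylococcus; the MRCA is the root of the tree.
Branch lengths along that path: 1.57 + 1.66 + 1.10 + 1.95 + 0.83 + 1.33 + 0.11 + 1.75 = 10.30.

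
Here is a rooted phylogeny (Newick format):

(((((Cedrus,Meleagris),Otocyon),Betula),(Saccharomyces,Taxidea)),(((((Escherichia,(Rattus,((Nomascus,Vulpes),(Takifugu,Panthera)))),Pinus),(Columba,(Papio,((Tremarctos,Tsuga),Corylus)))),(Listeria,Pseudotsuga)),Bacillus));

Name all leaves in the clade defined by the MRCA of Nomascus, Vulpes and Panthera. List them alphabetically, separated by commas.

Nomascus, Panthera, Takifugu, Vulpes

Tracing Nomascus: it sits inside (Nomascus,Vulpes).
Tracing Vulpes: it sits inside (Nomascus,Vulpes).
Tracing Panthera: it sits inside (Takifugu,Panthera).
The smallest clade enclosing all 3 is ((Nomascus,Vulpes),(Takifugu,Panthera)); the answer is its 4 terminal taxa in alphabetical order.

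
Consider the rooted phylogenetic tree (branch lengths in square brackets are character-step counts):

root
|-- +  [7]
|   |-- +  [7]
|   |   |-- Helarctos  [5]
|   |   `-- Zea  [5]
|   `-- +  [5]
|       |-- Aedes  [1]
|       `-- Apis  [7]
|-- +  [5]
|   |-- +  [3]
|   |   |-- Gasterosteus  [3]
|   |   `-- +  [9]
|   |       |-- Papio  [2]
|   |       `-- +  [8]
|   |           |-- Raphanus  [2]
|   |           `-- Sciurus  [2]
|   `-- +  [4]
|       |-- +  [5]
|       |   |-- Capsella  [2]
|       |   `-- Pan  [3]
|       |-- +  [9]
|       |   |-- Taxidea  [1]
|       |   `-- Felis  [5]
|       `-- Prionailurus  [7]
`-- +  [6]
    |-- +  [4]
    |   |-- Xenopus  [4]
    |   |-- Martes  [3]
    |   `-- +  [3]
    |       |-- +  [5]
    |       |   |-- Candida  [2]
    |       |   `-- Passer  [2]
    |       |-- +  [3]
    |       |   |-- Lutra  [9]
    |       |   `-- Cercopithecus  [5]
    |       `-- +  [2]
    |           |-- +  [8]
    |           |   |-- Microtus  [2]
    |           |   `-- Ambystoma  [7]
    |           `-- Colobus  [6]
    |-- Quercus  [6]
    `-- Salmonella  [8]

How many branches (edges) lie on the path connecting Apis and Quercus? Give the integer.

The MRCA of Apis and Quercus is the root of the tree.
From Apis up to that node: 3 branches. From Quercus up to the same node: 2 branches. Total: 3 + 2 = 5.

5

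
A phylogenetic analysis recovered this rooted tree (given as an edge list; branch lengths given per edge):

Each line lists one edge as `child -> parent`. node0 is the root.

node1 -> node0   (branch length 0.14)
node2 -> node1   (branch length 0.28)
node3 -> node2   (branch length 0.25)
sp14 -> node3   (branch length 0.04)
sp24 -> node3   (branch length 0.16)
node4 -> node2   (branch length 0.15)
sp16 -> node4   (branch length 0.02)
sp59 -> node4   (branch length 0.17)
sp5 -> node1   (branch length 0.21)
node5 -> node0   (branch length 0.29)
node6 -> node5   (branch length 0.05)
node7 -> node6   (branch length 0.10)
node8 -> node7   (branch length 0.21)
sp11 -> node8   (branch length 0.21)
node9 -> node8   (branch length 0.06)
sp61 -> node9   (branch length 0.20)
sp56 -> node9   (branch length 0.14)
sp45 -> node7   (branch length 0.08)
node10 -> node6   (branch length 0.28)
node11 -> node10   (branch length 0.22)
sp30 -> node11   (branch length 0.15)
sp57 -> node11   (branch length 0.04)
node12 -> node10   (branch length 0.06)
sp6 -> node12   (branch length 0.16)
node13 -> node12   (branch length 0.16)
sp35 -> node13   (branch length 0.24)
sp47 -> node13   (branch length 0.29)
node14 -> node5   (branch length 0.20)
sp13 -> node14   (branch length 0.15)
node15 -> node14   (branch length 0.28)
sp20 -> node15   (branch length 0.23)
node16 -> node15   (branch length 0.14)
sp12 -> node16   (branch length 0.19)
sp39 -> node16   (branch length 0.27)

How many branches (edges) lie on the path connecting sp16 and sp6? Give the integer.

9

The MRCA of sp16 and sp6 is the root of the tree.
From sp16 up to that node: 4 branches. From sp6 up to the same node: 5 branches. Total: 4 + 5 = 9.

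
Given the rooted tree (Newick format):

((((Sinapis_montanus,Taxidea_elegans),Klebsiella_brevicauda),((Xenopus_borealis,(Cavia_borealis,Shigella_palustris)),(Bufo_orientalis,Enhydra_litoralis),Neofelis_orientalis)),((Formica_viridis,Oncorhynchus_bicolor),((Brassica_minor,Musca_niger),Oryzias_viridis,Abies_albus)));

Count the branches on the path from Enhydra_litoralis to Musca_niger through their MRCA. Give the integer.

8

The MRCA of Enhydra_litoralis and Musca_niger is the root of the tree.
From Enhydra_litoralis up to that node: 4 branches. From Musca_niger up to the same node: 4 branches. Total: 4 + 4 = 8.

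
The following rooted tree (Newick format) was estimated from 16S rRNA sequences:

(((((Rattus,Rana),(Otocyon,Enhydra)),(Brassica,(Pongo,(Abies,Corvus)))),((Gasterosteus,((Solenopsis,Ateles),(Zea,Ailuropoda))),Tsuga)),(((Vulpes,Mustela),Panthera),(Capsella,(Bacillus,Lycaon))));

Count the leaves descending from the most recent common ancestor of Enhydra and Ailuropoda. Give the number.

The MRCA of Enhydra and Ailuropoda is the node subtending ((((Rattus,Rana),(Otocyon,Enhydra)),(Brassica,(Pongo,(Abies,Corvus)))),((Gasterosteus,((Solenopsis,Ateles),(Zea,Ailuropoda))),Tsuga)).
That clade contains 14 terminal taxa: Abies, Ailuropoda, Ateles, Brassica, Corvus, Enhydra, Gasterosteus, Otocyon, Pongo, Rana, Rattus, Solenopsis, Tsuga, Zea.

14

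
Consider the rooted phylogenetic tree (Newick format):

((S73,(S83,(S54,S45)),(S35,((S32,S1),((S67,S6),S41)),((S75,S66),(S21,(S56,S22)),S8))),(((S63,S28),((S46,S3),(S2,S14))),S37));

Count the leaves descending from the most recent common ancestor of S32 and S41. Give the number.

The MRCA of S32 and S41 is the node subtending ((S32,S1),((S67,S6),S41)).
That clade contains 5 terminal taxa: S1, S32, S41, S6, S67.

5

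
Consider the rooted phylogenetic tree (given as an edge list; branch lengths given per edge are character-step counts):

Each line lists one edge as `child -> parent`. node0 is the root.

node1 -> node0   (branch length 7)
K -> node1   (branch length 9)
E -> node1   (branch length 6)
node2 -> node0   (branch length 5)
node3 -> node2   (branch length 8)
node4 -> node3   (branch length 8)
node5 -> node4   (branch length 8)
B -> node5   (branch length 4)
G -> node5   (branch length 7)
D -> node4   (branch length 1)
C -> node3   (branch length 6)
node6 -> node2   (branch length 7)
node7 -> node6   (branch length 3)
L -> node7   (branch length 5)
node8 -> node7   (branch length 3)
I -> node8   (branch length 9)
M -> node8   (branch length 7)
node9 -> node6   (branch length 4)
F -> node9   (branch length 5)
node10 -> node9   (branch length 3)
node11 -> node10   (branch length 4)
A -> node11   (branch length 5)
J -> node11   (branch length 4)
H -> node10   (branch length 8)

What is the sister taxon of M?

I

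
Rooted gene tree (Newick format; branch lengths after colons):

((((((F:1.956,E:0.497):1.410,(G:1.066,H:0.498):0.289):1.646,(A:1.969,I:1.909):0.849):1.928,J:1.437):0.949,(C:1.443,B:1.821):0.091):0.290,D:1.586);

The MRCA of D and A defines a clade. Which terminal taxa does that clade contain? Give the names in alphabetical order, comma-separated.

A, B, C, D, E, F, G, H, I, J

Tracing D: it attaches directly to the root.
Tracing A: it sits inside (A,I).
The smallest clade enclosing both is the whole tree (their MRCA is the root), so the answer is all 10 tips in alphabetical order.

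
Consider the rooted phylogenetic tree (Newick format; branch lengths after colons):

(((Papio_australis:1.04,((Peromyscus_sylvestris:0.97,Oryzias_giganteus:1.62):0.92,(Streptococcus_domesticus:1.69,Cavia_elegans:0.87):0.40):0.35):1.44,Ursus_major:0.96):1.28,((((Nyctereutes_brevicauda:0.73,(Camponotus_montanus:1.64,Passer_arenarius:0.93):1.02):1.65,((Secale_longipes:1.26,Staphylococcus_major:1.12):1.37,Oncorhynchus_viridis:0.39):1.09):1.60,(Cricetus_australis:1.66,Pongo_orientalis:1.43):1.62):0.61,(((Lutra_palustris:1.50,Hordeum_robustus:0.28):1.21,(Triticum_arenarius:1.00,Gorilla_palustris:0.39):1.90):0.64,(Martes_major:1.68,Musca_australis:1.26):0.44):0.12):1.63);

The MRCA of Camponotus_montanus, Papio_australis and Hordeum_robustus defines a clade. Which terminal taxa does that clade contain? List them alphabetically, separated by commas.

Tracing Camponotus_montanus: it sits inside (Camponotus_montanus,Passer_arenarius).
Tracing Papio_australis: it sits inside (Papio_australis,((Peromyscus_sylvestris,Oryzias_giganteus),(Streptococcus_domesticus,Cavia_elegans))).
Tracing Hordeum_robustus: it sits inside (Lutra_palustris,Hordeum_robustus).
The smallest clade enclosing all 3 is the whole tree (their MRCA is the root), so the answer is all 20 tips in alphabetical order.

Camponotus_montanus, Cavia_elegans, Cricetus_australis, Gorilla_palustris, Hordeum_robustus, Lutra_palustris, Martes_major, Musca_australis, Nyctereutes_brevicauda, Oncorhynchus_viridis, Oryzias_giganteus, Papio_australis, Passer_arenarius, Peromyscus_sylvestris, Pongo_orientalis, Secale_longipes, Staphylococcus_major, Streptococcus_domesticus, Triticum_arenarius, Ursus_major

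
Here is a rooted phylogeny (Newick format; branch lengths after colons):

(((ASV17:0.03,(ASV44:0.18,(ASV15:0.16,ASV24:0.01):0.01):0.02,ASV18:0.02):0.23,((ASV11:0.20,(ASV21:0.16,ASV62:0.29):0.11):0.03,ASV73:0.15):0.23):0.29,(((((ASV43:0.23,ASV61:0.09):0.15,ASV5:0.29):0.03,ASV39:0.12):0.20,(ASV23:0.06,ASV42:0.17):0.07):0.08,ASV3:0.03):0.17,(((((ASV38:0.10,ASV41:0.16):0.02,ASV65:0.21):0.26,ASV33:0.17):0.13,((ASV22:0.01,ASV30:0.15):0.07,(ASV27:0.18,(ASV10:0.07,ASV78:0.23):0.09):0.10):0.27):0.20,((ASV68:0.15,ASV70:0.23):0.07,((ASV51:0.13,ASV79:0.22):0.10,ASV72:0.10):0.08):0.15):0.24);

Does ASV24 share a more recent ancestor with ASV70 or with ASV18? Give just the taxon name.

ASV18

The MRCA of ASV24 and ASV18 subtends (ASV17,(ASV44,(ASV15,ASV24)),ASV18) (5 taxa).
The MRCA of ASV24 and ASV70 is the root, subtending the entire tree (30 taxa).
The first is nested inside the second, so ASV24 shares a more recent common ancestor with ASV18.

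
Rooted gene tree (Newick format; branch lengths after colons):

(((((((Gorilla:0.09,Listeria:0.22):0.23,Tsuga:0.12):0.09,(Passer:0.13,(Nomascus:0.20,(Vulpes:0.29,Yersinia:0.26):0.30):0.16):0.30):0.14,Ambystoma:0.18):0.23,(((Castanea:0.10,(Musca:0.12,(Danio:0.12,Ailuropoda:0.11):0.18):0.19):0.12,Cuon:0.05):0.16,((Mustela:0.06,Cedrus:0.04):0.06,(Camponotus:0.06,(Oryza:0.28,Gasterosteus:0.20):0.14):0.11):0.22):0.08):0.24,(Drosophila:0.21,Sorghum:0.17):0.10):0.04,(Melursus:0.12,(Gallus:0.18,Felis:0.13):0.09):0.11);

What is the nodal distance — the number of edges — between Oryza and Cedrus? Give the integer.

The MRCA of Oryza and Cedrus is the node subtending ((Mustela,Cedrus),(Camponotus,(Oryza,Gasterosteus))).
From Oryza up to that node: 3 branches. From Cedrus up to the same node: 2 branches. Total: 3 + 2 = 5.

5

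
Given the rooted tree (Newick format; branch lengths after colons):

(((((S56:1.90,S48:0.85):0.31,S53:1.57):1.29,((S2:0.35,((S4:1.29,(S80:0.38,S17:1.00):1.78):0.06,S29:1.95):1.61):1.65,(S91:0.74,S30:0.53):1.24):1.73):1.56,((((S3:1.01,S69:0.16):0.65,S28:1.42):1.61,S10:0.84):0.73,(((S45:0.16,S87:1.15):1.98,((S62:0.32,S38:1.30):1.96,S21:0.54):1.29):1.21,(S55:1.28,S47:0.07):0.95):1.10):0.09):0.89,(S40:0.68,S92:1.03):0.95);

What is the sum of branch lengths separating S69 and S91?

8.51

The path runs S69 → … → MRCA → … → S91; the MRCA is the node subtending ((((S56,S48),S53),((S2,((S4,(S80,S17)),S29)),(S91,S30))),((((S3,S69),S28),S10),(((S45,S87),((S62,S38),S21)),(S55,S47)))).
Branch lengths along that path: 0.16 + 0.65 + 1.61 + 0.73 + 0.09 + 1.56 + 1.73 + 1.24 + 0.74 = 8.51.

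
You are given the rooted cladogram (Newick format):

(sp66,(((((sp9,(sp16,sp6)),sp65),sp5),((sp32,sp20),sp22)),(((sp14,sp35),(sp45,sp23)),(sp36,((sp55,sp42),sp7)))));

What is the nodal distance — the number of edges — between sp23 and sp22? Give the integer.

7

The MRCA of sp23 and sp22 is the node subtending (((((sp9,(sp16,sp6)),sp65),sp5),((sp32,sp20),sp22)),(((sp14,sp35),(sp45,sp23)),(sp36,((sp55,sp42),sp7)))).
From sp23 up to that node: 4 branches. From sp22 up to the same node: 3 branches. Total: 4 + 3 = 7.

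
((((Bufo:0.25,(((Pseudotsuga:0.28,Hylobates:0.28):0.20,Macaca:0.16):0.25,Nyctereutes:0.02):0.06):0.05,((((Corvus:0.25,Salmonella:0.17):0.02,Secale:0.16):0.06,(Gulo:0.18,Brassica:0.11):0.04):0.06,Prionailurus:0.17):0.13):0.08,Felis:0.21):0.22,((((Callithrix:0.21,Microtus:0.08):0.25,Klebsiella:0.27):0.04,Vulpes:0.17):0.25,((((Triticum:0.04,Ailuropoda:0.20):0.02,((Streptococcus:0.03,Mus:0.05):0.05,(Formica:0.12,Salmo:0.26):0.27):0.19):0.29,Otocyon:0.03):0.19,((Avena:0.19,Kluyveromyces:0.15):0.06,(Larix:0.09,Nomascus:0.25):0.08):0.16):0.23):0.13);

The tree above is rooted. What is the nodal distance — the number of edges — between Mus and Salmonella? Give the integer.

The MRCA of Mus and Salmonella is the root of the tree.
From Mus up to that node: 7 branches. From Salmonella up to the same node: 7 branches. Total: 7 + 7 = 14.

14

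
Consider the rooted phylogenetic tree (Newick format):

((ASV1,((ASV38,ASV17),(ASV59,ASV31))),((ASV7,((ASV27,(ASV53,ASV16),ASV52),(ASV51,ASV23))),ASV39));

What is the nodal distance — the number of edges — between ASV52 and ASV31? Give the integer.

9

The MRCA of ASV52 and ASV31 is the root of the tree.
From ASV52 up to that node: 5 branches. From ASV31 up to the same node: 4 branches. Total: 5 + 4 = 9.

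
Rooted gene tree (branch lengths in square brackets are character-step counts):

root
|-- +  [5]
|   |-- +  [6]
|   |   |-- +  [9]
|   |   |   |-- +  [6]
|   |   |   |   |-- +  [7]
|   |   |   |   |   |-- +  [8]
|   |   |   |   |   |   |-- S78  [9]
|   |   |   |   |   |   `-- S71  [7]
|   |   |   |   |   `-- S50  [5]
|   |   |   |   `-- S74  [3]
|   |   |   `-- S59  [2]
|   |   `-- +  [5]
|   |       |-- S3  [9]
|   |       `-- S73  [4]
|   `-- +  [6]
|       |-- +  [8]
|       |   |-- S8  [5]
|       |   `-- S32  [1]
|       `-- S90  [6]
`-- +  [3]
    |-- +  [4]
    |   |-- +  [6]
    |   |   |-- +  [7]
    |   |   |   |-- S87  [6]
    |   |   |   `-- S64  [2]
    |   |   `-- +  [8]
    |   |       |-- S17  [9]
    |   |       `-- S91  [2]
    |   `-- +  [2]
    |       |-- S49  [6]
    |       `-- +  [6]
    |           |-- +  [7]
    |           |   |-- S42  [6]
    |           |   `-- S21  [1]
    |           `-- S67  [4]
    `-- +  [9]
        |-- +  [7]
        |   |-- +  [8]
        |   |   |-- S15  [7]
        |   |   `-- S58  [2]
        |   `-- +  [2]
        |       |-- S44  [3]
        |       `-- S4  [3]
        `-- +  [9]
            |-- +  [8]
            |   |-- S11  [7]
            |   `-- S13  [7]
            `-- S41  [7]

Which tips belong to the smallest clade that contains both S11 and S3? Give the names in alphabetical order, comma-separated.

S11, S13, S15, S17, S21, S3, S32, S4, S41, S42, S44, S49, S50, S58, S59, S64, S67, S71, S73, S74, S78, S8, S87, S90, S91

Tracing S11: it sits inside (S11,S13).
Tracing S3: it sits inside (S3,S73).
The smallest clade enclosing both is the whole tree (their MRCA is the root), so the answer is all 25 tips in alphabetical order.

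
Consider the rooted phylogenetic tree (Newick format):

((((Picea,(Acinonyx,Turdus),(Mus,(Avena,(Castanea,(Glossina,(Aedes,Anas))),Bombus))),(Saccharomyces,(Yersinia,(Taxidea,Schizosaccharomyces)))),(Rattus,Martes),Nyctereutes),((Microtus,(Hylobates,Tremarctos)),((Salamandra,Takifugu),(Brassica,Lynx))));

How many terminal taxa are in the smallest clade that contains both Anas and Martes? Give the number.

The MRCA of Anas and Martes is the node subtending (((Picea,(Acinonyx,Turdus),(Mus,(Avena,(Castanea,(Glossina,(Aedes,Anas))),Bombus))),(Saccharomyces,(Yersinia,(Taxidea,Schizosaccharomyces)))),(Rattus,Martes),Nyctereutes).
That clade contains 17 terminal taxa: Acinonyx, Aedes, Anas, Avena, Bombus, Castanea, Glossina, Martes, Mus, Nyctereutes, Picea, Rattus, Saccharomyces, Schizosaccharomyces, Taxidea, Turdus, Yersinia.

17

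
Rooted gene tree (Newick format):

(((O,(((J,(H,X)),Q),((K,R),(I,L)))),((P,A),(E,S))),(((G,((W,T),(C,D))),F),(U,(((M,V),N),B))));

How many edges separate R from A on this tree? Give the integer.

The MRCA of R and A is the node subtending ((O,(((J,(H,X)),Q),((K,R),(I,L)))),((P,A),(E,S))).
From R up to that node: 5 branches. From A up to the same node: 3 branches. Total: 5 + 3 = 8.

8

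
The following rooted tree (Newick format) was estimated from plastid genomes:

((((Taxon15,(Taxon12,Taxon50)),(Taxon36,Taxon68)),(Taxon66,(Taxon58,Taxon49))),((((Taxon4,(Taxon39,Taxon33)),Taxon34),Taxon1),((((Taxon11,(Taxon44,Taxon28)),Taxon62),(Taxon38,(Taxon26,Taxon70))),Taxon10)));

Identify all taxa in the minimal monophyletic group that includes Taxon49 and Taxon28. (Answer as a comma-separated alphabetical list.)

Taxon1, Taxon10, Taxon11, Taxon12, Taxon15, Taxon26, Taxon28, Taxon33, Taxon34, Taxon36, Taxon38, Taxon39, Taxon4, Taxon44, Taxon49, Taxon50, Taxon58, Taxon62, Taxon66, Taxon68, Taxon70

Tracing Taxon49: it sits inside (Taxon58,Taxon49).
Tracing Taxon28: it sits inside (Taxon44,Taxon28).
The smallest clade enclosing both is the whole tree (their MRCA is the root), so the answer is all 21 tips in alphabetical order.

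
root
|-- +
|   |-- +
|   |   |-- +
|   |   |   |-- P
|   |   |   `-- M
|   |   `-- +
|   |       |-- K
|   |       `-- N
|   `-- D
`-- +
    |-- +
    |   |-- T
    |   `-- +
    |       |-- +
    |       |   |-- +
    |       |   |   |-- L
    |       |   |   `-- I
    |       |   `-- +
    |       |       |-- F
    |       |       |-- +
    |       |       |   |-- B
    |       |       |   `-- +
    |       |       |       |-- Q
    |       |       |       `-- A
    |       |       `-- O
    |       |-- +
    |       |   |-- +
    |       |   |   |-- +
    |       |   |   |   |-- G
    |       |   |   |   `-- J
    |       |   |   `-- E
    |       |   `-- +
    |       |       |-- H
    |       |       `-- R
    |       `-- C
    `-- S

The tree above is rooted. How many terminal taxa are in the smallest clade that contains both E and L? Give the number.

13

The MRCA of E and L is the node subtending (((L,I),(F,(B,(Q,A)),O)),(((G,J),E),(H,R)),C).
That clade contains 13 terminal taxa: A, B, C, E, F, G, H, I, J, L, O, Q, R.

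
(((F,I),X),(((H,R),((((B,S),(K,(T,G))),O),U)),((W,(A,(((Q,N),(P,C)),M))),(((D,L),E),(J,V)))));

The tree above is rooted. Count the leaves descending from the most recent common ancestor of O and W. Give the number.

The MRCA of O and W is the node subtending (((H,R),((((B,S),(K,(T,G))),O),U)),((W,(A,(((Q,N),(P,C)),M))),(((D,L),E),(J,V)))).
That clade contains 21 terminal taxa: A, B, C, D, E, G, H, J, K, L, M, N, O, P, Q, R, S, T, U, V, W.

21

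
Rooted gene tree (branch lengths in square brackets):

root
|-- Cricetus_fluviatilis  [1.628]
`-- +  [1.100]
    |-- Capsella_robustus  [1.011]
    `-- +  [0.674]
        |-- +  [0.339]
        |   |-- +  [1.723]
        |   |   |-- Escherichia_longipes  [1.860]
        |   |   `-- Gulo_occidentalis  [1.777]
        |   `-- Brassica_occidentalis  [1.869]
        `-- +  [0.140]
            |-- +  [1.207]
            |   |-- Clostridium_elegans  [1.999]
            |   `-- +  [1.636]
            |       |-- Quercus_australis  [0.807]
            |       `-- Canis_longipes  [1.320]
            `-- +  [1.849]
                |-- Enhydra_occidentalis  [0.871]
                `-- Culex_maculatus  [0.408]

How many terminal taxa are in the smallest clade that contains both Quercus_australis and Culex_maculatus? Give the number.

The MRCA of Quercus_australis and Culex_maculatus is the node subtending ((Clostridium_elegans,(Quercus_australis,Canis_longipes)),(Enhydra_occidentalis,Culex_maculatus)).
That clade contains 5 terminal taxa: Canis_longipes, Clostridium_elegans, Culex_maculatus, Enhydra_occidentalis, Quercus_australis.

5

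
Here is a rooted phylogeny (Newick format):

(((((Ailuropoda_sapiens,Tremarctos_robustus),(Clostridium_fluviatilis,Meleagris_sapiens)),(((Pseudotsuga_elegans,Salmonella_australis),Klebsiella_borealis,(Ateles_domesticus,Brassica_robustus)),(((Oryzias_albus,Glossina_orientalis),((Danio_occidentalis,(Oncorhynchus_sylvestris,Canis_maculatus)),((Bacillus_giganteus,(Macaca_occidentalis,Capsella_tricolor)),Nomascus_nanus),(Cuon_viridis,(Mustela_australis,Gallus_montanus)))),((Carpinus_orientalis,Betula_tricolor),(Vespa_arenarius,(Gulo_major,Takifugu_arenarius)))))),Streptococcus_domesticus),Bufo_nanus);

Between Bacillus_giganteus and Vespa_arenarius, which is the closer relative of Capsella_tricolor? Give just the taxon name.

The MRCA of Capsella_tricolor and Bacillus_giganteus subtends (Bacillus_giganteus,(Macaca_occidentalis,Capsella_tricolor)) (3 taxa).
The MRCA of Capsella_tricolor and Vespa_arenarius subtends (((Oryzias_albus,Glossina_orientalis),((Danio_occidentalis,(Oncorhynchus_sylvestris,Canis_maculatus)),((Bacillus_giganteus,(Macaca_occidentalis,Capsella_tricolor)),Nomascus_nanus),(Cuon_viridis,(Mustela_australis,Gallus_montanus)))),((Carpinus_orientalis,Betula_tricolor),(Vespa_arenarius,(Gulo_major,Takifugu_arenarius)))) (17 taxa).
The first is nested inside the second, so Capsella_tricolor shares a more recent common ancestor with Bacillus_giganteus.

Bacillus_giganteus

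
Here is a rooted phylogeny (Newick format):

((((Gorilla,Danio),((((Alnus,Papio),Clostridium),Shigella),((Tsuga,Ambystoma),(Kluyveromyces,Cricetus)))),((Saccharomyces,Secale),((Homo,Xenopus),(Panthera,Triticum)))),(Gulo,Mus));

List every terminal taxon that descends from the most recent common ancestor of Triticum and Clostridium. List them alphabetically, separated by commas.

Tracing Triticum: it sits inside (Panthera,Triticum).
Tracing Clostridium: it sits inside ((Alnus,Papio),Clostridium).
The smallest clade enclosing both is (((Gorilla,Danio),((((Alnus,Papio),Clostridium),Shigella),((Tsuga,Ambystoma),(Kluyveromyces,Cricetus)))),((Saccharomyces,Secale),((Homo,Xenopus),(Panthera,Triticum)))); the answer is its 16 terminal taxa in alphabetical order.

Alnus, Ambystoma, Clostridium, Cricetus, Danio, Gorilla, Homo, Kluyveromyces, Panthera, Papio, Saccharomyces, Secale, Shigella, Triticum, Tsuga, Xenopus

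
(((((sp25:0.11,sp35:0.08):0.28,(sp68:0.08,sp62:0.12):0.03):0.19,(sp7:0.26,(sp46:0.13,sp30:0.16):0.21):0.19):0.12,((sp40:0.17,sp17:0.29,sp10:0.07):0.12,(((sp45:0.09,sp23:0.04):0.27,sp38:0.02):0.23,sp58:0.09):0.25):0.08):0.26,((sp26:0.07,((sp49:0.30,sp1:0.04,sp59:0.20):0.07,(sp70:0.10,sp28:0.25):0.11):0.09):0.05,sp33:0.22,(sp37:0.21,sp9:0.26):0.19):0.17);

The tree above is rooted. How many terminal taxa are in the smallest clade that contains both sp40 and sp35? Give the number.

14

The MRCA of sp40 and sp35 is the node subtending ((((sp25,sp35),(sp68,sp62)),(sp7,(sp46,sp30))),((sp40,sp17,sp10),(((sp45,sp23),sp38),sp58))).
That clade contains 14 terminal taxa: sp10, sp17, sp23, sp25, sp30, sp35, sp38, sp40, sp45, sp46, sp58, sp62, sp68, sp7.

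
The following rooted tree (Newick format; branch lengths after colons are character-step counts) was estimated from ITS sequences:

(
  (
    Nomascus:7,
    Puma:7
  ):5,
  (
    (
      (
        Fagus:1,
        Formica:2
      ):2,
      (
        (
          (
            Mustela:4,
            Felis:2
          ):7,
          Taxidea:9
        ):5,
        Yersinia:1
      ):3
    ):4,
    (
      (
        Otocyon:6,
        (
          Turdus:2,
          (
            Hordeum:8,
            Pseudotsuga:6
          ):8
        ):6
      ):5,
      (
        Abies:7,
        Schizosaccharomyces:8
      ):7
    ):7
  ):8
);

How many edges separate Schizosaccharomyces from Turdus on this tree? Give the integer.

The MRCA of Schizosaccharomyces and Turdus is the node subtending ((Otocyon,(Turdus,(Hordeum,Pseudotsuga))),(Abies,Schizosaccharomyces)).
From Schizosaccharomyces up to that node: 2 branches. From Turdus up to the same node: 3 branches. Total: 2 + 3 = 5.

5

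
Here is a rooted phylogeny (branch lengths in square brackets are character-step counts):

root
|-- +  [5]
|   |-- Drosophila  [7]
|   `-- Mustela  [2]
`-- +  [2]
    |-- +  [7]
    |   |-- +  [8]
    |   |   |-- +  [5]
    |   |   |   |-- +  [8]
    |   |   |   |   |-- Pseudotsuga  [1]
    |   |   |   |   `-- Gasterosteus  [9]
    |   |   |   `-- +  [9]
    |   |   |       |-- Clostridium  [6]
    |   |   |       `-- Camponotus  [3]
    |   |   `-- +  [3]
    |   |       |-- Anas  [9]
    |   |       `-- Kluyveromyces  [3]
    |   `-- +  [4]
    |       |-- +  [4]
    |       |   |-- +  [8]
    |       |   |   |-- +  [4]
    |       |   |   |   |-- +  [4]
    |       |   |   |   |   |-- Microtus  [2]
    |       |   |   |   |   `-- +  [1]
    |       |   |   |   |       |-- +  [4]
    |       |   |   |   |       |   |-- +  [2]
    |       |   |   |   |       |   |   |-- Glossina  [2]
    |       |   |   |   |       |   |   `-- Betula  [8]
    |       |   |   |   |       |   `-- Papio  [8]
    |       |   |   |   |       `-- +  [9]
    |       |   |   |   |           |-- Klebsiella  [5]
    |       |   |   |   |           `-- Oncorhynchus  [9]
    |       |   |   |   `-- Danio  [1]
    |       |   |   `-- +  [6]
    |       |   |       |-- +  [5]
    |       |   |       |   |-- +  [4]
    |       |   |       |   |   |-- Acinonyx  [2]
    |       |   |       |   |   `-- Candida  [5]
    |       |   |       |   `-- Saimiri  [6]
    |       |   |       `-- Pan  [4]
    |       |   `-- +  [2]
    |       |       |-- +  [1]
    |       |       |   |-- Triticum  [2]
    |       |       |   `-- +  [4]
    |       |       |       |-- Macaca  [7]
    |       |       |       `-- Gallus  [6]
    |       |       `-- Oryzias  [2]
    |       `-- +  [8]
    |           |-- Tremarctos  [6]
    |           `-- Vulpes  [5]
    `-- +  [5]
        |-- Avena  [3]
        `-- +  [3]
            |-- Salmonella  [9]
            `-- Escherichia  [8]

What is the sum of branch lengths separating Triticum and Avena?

The path runs Triticum → … → MRCA → … → Avena; the MRCA is the node subtending (((((Pseudotsuga,Gasterosteus),(Clostridium,Camponotus)),(Anas,Kluyveromyces)),(((((Microtus,(((Glossina,Betula),Papio),(Klebsiella,Oncorhynchus))),Danio),(((Acinonyx,Candida),Saimiri),Pan)),((Triticum,(Macaca,Gallus)),Oryzias)),(Tremarctos,Vulpes))),(Avena,(Salmonella,Escherichia))).
Branch lengths along that path: 2 + 1 + 2 + 4 + 4 + 7 + 5 + 3 = 28.

28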